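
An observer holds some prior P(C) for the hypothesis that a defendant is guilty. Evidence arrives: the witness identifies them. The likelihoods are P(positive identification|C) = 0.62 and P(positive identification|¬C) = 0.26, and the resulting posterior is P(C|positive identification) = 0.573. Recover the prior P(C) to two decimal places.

P(C) = 0.36

In odds form, posterior odds = prior odds × likelihood ratio, so prior odds = posterior odds ÷ LR.
Posterior odds = 0.573/(1−0.573) = 1.3419. LR = 0.62/0.26 = 2.3846.
Prior odds = 1.3419/2.3846 = 0.5627, so P(C) = 0.5627/(1+0.5627) ≈ 0.36.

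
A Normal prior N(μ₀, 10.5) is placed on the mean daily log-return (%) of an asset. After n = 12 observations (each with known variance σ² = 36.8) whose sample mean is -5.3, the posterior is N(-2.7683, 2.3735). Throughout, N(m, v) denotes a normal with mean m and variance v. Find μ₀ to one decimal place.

The posterior mean is a precision-weighted average: μ_n = (τ₀μ₀ + τ_data·x̄)/(τ₀+τ_data), with τ₀=1/σ₀² and τ_data=n/σ².
Here τ₀ = 1/10.5 = 0.095238 and τ_data = 12/36.8 = 0.326087, so τ_n = 0.421325.
Rearranging for μ₀: μ₀ = (μ_n·τ_n − τ_data·x̄)/τ₀ = (-2.7683·0.421325 − 0.326087·-5.3) / 0.095238 = 0.561907/0.095238 ≈ 5.9.

μ₀ = 5.9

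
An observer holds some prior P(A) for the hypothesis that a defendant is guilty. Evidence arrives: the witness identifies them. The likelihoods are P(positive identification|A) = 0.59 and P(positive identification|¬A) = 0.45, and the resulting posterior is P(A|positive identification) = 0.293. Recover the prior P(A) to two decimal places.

Bayes' rule in odds form gives O(A|E) = O(A)·[P(E|A)/P(E|¬A)], hence O(A) = O(A|E)/LR.
Posterior odds = 0.293/(1−0.293) = 0.4144. LR = 0.59/0.45 = 1.3111.
Prior odds = 0.4144/1.3111 = 0.3161, so P(A) = 0.3161/(1+0.3161) ≈ 0.24.

P(A) = 0.24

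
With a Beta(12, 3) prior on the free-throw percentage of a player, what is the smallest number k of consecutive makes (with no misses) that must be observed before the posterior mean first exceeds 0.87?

k = 9

After k makes and 0 misses the posterior is Beta(12+k, 3), with mean (12+k)/(12+3+k).
Set (12+k)/(15+k) > 0.87 and solve: k > (0.87·15 − 12)/(1 − 0.87) = 8.077.
The smallest integer exceeding 8.077 is 9.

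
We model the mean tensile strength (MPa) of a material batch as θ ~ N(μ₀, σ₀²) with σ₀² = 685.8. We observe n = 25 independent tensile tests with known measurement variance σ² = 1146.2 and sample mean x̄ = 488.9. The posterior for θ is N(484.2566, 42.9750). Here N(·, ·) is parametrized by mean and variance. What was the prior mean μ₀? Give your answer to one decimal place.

μ₀ = 414.8

The posterior mean is a precision-weighted average: μ_n = (τ₀μ₀ + τ_data·x̄)/(τ₀+τ_data), with τ₀=1/σ₀² and τ_data=n/σ².
Here τ₀ = 1/685.8 = 0.001458 and τ_data = 25/1146.2 = 0.021811, so τ_n = 0.023269.
Rearranging for μ₀: μ₀ = (μ_n·τ_n − τ_data·x̄)/τ₀ = (484.2566·0.023269 − 0.021811·488.9) / 0.001458 = 0.604769/0.001458 ≈ 414.8.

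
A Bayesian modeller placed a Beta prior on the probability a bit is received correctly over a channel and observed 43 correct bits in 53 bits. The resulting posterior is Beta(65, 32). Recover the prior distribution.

A Beta(a, b) prior with s successes and f failures in binomial data gives a Beta(a+s, b+f) posterior.
Subtract the data counts: 65−43=22, 32−10=22.

Beta(22, 22)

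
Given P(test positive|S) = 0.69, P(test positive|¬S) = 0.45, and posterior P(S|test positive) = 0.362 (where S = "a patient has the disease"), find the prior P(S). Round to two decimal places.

In odds form, posterior odds = prior odds × likelihood ratio, so prior odds = posterior odds ÷ LR.
Posterior odds = 0.362/(1−0.362) = 0.5674. LR = 0.69/0.45 = 1.5333.
Prior odds = 0.5674/1.5333 = 0.3701, so P(S) = 0.3701/(1+0.3701) ≈ 0.27.

P(S) = 0.27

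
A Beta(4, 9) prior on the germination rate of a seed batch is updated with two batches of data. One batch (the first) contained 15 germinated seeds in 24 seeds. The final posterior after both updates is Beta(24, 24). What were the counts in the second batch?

5 germinated seeds and 6 non-germinating seeds

Sequential conjugate updates are equivalent to a single update on the pooled data, so total successes = posterior α − prior α and total failures = posterior β − prior β.
Total across both batches: 24−4=20 germinated seeds, 24−9=15 non-germinating seeds.
Subtract the first batch: 20−15=5 germinated seeds and 15−9=6 non-germinating seeds.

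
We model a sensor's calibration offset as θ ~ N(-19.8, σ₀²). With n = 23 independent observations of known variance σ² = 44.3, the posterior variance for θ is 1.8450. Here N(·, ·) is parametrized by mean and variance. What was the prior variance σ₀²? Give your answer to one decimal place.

For the Normal–Normal model with known σ², precisions add: τ_n = τ₀ + n/σ².
So 1/σ₀² = 1/1.8450 − 23/44.3 = 0.542005 − 0.519187 = 0.022818.
Hence σ₀² = 1/0.022818 ≈ 43.8.

σ₀² = 43.8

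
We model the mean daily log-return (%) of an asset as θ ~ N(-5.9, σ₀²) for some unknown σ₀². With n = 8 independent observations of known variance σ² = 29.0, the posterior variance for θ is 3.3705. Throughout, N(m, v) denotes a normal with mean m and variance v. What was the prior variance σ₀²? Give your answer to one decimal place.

σ₀² = 48.0

Posterior precision equals prior precision plus data precision: 1/σ_n² = 1/σ₀² + n/σ².
So 1/σ₀² = 1/3.3705 − 8/29.0 = 0.296692 − 0.275862 = 0.020830.
Hence σ₀² = 1/0.020830 ≈ 48.0.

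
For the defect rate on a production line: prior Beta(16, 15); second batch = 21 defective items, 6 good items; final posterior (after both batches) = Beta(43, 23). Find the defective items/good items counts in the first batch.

Sequential conjugate updates are equivalent to a single update on the pooled data, so total successes = posterior α − prior α and total failures = posterior β − prior β.
Total across both batches: 43−16=27 defective items, 23−15=8 good items.
Subtract the second batch: 27−21=6 defective items and 8−6=2 good items.

6 defective items and 2 good items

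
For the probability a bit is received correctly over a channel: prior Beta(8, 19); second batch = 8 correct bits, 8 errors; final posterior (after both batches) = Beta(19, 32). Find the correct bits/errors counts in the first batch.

Because Beta–binomial updating is additive in the counts, the combined data contributed (α_post−α_prior, β_post−β_prior) successes and failures.
Total across both batches: 19−8=11 correct bits, 32−19=13 errors.
Subtract the second batch: 11−8=3 correct bits and 13−8=5 errors.

3 correct bits and 5 errors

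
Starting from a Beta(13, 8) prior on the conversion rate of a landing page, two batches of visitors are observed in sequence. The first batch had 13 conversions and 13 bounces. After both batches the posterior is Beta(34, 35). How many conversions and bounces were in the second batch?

Because Beta–binomial updating is additive in the counts, the combined data contributed (α_post−α_prior, β_post−β_prior) successes and failures.
Total across both batches: 34−13=21 conversions, 35−8=27 bounces.
Subtract the first batch: 21−13=8 conversions and 27−13=14 bounces.

8 conversions and 14 bounces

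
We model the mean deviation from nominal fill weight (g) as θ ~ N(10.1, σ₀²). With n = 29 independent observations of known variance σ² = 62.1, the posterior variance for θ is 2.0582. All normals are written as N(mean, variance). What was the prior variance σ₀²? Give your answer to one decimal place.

For the Normal–Normal model with known σ², precisions add: τ_n = τ₀ + n/σ².
So 1/σ₀² = 1/2.0582 − 29/62.1 = 0.485861 − 0.466989 = 0.018872.
Hence σ₀² = 1/0.018872 ≈ 53.0.

σ₀² = 53.0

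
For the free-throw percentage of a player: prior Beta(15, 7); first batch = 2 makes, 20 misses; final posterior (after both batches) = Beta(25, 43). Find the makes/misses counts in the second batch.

Sequential conjugate updates are equivalent to a single update on the pooled data, so total successes = posterior α − prior α and total failures = posterior β − prior β.
Total across both batches: 25−15=10 makes, 43−7=36 misses.
Subtract the first batch: 10−2=8 makes and 36−20=16 misses.

8 makes and 16 misses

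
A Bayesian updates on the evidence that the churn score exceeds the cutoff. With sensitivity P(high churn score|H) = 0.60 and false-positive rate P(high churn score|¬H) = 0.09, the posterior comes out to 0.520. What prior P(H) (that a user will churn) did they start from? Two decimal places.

In odds form, posterior odds = prior odds × likelihood ratio, so prior odds = posterior odds ÷ LR.
Posterior odds = 0.520/(1−0.520) = 1.0833. LR = 0.60/0.09 = 6.6667.
Prior odds = 1.0833/6.6667 = 0.1625, so P(H) = 0.1625/(1+0.1625) ≈ 0.14.

P(H) = 0.14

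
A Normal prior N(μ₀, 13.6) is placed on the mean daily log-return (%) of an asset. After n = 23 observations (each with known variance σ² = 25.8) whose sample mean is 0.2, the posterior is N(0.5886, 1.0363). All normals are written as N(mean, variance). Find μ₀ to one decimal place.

μ₀ = 5.3

The posterior mean is a precision-weighted average: μ_n = (τ₀μ₀ + τ_data·x̄)/(τ₀+τ_data), with τ₀=1/σ₀² and τ_data=n/σ².
Here τ₀ = 1/13.6 = 0.073529 and τ_data = 23/25.8 = 0.891473, so τ_n = 0.965002.
Rearranging for μ₀: μ₀ = (μ_n·τ_n − τ_data·x̄)/τ₀ = (0.5886·0.965002 − 0.891473·0.2) / 0.073529 = 0.389706/0.073529 ≈ 5.3.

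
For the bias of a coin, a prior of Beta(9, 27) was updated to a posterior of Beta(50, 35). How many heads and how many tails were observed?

41 heads and 8 tails

Beta is conjugate to the binomial likelihood: posterior = Beta(a+s, b+f).
Match parameters: s=50−9=41, f=35−27=8.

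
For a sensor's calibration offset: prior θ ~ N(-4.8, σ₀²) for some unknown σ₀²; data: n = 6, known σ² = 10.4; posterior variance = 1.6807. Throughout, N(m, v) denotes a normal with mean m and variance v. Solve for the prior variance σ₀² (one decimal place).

σ₀² = 55.3

For the Normal–Normal model with known σ², precisions add: τ_n = τ₀ + n/σ².
So 1/σ₀² = 1/1.6807 − 6/10.4 = 0.594990 − 0.576923 = 0.018067.
Hence σ₀² = 1/0.018067 ≈ 55.3.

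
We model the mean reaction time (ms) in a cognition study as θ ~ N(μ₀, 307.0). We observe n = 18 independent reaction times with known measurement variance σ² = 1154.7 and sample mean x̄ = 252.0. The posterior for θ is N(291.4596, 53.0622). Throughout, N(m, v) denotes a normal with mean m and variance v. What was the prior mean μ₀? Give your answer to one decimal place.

μ₀ = 480.3

The posterior mean is a precision-weighted average: μ_n = (τ₀μ₀ + τ_data·x̄)/(τ₀+τ_data), with τ₀=1/σ₀² and τ_data=n/σ².
Here τ₀ = 1/307.0 = 0.003257 and τ_data = 18/1154.7 = 0.015588, so τ_n = 0.018845.
Rearranging for μ₀: μ₀ = (μ_n·τ_n − τ_data·x̄)/τ₀ = (291.4596·0.018845 − 0.015588·252.0) / 0.003257 = 1.564380/0.003257 ≈ 480.3.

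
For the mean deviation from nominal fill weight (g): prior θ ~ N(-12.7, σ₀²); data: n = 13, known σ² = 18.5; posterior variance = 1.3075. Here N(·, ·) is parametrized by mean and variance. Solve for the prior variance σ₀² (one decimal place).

Posterior precision equals prior precision plus data precision: 1/σ_n² = 1/σ₀² + n/σ².
So 1/σ₀² = 1/1.3075 − 13/18.5 = 0.764818 − 0.702703 = 0.062115.
Hence σ₀² = 1/0.062115 ≈ 16.1.

σ₀² = 16.1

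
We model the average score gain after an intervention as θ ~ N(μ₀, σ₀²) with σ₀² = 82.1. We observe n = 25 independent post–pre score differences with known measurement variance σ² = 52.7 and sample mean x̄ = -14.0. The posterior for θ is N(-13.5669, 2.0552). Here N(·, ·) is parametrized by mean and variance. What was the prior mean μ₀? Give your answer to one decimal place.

μ₀ = 3.3

With known observation variance, the Normal–Normal posterior has precision τ_n = τ₀ + n/σ² and mean μ_n = (τ₀μ₀ + (n/σ²)x̄)/τ_n.
Here τ₀ = 1/82.1 = 0.012180 and τ_data = 25/52.7 = 0.474383, so τ_n = 0.486563.
Rearranging for μ₀: μ₀ = (μ_n·τ_n − τ_data·x̄)/τ₀ = (-13.5669·0.486563 − 0.474383·-14.0) / 0.012180 = 0.040210/0.012180 ≈ 3.3.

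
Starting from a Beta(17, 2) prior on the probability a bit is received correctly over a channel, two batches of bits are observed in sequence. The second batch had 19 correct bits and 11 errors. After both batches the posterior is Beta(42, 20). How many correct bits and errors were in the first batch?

Because Beta–binomial updating is additive in the counts, the combined data contributed (α_post−α_prior, β_post−β_prior) successes and failures.
Total across both batches: 42−17=25 correct bits, 20−2=18 errors.
Subtract the second batch: 25−19=6 correct bits and 18−11=7 errors.

6 correct bits and 7 errors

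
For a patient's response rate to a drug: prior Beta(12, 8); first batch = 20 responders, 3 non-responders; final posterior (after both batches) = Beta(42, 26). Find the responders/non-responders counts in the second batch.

10 responders and 15 non-responders

Sequential conjugate updates are equivalent to a single update on the pooled data, so total successes = posterior α − prior α and total failures = posterior β − prior β.
Total across both batches: 42−12=30 responders, 26−8=18 non-responders.
Subtract the first batch: 30−20=10 responders and 18−3=15 non-responders.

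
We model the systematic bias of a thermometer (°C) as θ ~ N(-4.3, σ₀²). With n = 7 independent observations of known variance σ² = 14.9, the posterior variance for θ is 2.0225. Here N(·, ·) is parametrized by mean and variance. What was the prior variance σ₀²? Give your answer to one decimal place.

For the Normal–Normal model with known σ², precisions add: τ_n = τ₀ + n/σ².
So 1/σ₀² = 1/2.0225 − 7/14.9 = 0.494438 − 0.469799 = 0.024639.
Hence σ₀² = 1/0.024639 ≈ 40.6.

σ₀² = 40.6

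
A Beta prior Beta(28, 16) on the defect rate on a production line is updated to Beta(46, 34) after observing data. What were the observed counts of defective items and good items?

Under Beta–binomial conjugacy the posterior parameters are (α+s, β+f).
So s = 46 − 28 = 18 and f = 34 − 16 = 18.

18 defective items and 18 good items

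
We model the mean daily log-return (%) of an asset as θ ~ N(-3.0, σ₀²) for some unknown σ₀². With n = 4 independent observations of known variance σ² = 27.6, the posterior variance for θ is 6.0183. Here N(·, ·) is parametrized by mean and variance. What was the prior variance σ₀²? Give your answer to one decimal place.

For the Normal–Normal model with known σ², precisions add: τ_n = τ₀ + n/σ².
So 1/σ₀² = 1/6.0183 − 4/27.6 = 0.166160 − 0.144928 = 0.021232.
Hence σ₀² = 1/0.021232 ≈ 47.1.

σ₀² = 47.1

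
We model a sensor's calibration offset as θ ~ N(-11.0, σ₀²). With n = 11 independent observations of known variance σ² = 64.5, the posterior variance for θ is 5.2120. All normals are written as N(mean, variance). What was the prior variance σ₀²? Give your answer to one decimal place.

For the Normal–Normal model with known σ², precisions add: τ_n = τ₀ + n/σ².
So 1/σ₀² = 1/5.2120 − 11/64.5 = 0.191865 − 0.170543 = 0.021322.
Hence σ₀² = 1/0.021322 ≈ 46.9.

σ₀² = 46.9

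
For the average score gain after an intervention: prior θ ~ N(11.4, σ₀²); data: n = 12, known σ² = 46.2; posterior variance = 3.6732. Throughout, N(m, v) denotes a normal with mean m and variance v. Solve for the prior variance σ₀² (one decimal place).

σ₀² = 80.0

Posterior precision equals prior precision plus data precision: 1/σ_n² = 1/σ₀² + n/σ².
So 1/σ₀² = 1/3.6732 − 12/46.2 = 0.272242 − 0.259740 = 0.012502.
Hence σ₀² = 1/0.012502 ≈ 80.0.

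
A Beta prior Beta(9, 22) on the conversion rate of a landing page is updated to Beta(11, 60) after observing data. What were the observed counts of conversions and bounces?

Beta is conjugate to the binomial likelihood: posterior = Beta(a+s, b+f).
So s = 11 − 9 = 2 and f = 60 − 22 = 38.

2 conversions and 38 bounces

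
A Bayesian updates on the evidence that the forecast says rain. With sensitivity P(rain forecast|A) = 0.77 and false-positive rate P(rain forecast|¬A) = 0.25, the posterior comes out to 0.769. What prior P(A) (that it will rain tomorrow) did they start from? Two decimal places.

P(A) = 0.52

Bayes' rule in odds form gives O(A|E) = O(A)·[P(E|A)/P(E|¬A)], hence O(A) = O(A|E)/LR.
Posterior odds = 0.769/(1−0.769) = 3.3290. LR = 0.77/0.25 = 3.0800.
Prior odds = 3.3290/3.0800 = 1.0808, so P(A) = 1.0808/(1+1.0808) ≈ 0.52.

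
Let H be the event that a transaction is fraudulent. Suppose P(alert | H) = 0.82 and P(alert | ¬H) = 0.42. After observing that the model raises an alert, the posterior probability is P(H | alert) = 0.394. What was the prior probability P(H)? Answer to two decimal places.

P(H) = 0.25

In odds form, posterior odds = prior odds × likelihood ratio, so prior odds = posterior odds ÷ LR.
Posterior odds = 0.394/(1−0.394) = 0.6502. LR = 0.82/0.42 = 1.9524.
Prior odds = 0.6502/1.9524 = 0.3330, so P(H) = 0.3330/(1+0.3330) ≈ 0.25.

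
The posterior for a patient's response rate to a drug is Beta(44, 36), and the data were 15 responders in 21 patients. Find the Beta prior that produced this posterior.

A Beta(a, b) prior with s successes and f failures in binomial data gives a Beta(a+s, b+f) posterior.
Subtract the data counts: 44−15=29, 36−6=30.

Beta(29, 30)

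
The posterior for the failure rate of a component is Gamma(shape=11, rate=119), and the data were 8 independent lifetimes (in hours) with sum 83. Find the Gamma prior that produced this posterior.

For an exponential likelihood with a Gamma(α, β) prior on the rate, n observations with total T give posterior Gamma(α+n, β+T).
So α = 11 − 8 = 3 and β = 119 − 83 = 36.

Gamma(shape=3, rate=36)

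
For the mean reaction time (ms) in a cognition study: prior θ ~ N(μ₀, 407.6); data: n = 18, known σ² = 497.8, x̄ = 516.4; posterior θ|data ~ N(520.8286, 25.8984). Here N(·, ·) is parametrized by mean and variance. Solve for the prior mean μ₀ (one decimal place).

μ₀ = 586.1

The posterior mean is a precision-weighted average: μ_n = (τ₀μ₀ + τ_data·x̄)/(τ₀+τ_data), with τ₀=1/σ₀² and τ_data=n/σ².
Here τ₀ = 1/407.6 = 0.002453 and τ_data = 18/497.8 = 0.036159, so τ_n = 0.038612.
Rearranging for μ₀: μ₀ = (μ_n·τ_n − τ_data·x̄)/τ₀ = (520.8286·0.038612 − 0.036159·516.4) / 0.002453 = 1.437726/0.002453 ≈ 586.1.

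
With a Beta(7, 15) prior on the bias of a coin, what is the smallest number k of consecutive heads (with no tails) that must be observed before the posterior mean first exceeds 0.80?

k = 54

After k heads and 0 tails the posterior is Beta(7+k, 15), with mean (7+k)/(7+15+k).
Set (7+k)/(22+k) > 0.80 and solve: k > (0.80·22 − 7)/(1 − 0.80) = 53.000.
The smallest integer exceeding 53.000 is 54, and checking k=54: (61)/(76) = 0.8026 > 0.80.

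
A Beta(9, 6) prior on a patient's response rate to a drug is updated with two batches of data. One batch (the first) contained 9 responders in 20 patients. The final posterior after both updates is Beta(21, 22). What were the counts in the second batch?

3 responders and 5 non-responders

Because Beta–binomial updating is additive in the counts, the combined data contributed (α_post−α_prior, β_post−β_prior) successes and failures.
Total across both batches: 21−9=12 responders, 22−6=16 non-responders.
Subtract the first batch: 12−9=3 responders and 16−11=5 non-responders.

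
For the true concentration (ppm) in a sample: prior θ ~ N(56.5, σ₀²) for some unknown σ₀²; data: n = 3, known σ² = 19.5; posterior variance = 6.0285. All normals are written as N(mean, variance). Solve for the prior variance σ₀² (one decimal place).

For the Normal–Normal model with known σ², precisions add: τ_n = τ₀ + n/σ².
So 1/σ₀² = 1/6.0285 − 3/19.5 = 0.165879 − 0.153846 = 0.012033.
Hence σ₀² = 1/0.012033 ≈ 83.1.

σ₀² = 83.1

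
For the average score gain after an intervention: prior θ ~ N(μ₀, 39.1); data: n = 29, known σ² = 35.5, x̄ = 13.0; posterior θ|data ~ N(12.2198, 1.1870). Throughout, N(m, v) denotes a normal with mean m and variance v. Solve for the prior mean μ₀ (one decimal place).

μ₀ = -12.7

With known observation variance, the Normal–Normal posterior has precision τ_n = τ₀ + n/σ² and mean μ_n = (τ₀μ₀ + (n/σ²)x̄)/τ_n.
Here τ₀ = 1/39.1 = 0.025575 and τ_data = 29/35.5 = 0.816901, so τ_n = 0.842476.
Rearranging for μ₀: μ₀ = (μ_n·τ_n − τ_data·x̄)/τ₀ = (12.2198·0.842476 − 0.816901·13.0) / 0.025575 = -0.324825/0.025575 ≈ -12.7.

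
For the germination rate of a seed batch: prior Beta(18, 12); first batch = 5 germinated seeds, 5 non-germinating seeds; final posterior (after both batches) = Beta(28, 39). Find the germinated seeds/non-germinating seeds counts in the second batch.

5 germinated seeds and 22 non-germinating seeds

Because Beta–binomial updating is additive in the counts, the combined data contributed (α_post−α_prior, β_post−β_prior) successes and failures.
Total across both batches: 28−18=10 germinated seeds, 39−12=27 non-germinating seeds.
Subtract the first batch: 10−5=5 germinated seeds and 27−5=22 non-germinating seeds.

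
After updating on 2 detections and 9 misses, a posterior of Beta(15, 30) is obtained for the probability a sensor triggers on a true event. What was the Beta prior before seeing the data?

Under Beta–binomial conjugacy the posterior parameters are (a+s, b+f).
Subtract the data counts: 15−2=13, 30−9=21.

Beta(13, 21)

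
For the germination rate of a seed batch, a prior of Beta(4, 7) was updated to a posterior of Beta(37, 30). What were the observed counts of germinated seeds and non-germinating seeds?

Beta is conjugate to the binomial likelihood: posterior = Beta(α+s, β+f).
Match parameters: s=37−4=33, f=30−7=23.

33 germinated seeds and 23 non-germinating seeds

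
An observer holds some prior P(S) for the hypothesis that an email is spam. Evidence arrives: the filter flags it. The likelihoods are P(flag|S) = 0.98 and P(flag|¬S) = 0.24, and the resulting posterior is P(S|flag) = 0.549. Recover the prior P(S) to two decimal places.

P(S) = 0.23

In odds form, posterior odds = prior odds × likelihood ratio, so prior odds = posterior odds ÷ LR.
Posterior odds = 0.549/(1−0.549) = 1.2173. LR = 0.98/0.24 = 4.0833.
Prior odds = 1.2173/4.0833 = 0.2981, so P(S) = 0.2981/(1+0.2981) ≈ 0.23.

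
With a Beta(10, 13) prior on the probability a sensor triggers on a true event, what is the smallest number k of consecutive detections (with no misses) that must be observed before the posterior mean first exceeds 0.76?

After k detections and 0 misses the posterior is Beta(10+k, 13), with mean (10+k)/(10+13+k).
Set (10+k)/(23+k) > 0.76 and solve: k > (0.76·23 − 10)/(1 − 0.76) = 31.167.
The smallest integer exceeding 31.167 is 32, and checking k=32: (42)/(55) = 0.7636 > 0.76.

k = 32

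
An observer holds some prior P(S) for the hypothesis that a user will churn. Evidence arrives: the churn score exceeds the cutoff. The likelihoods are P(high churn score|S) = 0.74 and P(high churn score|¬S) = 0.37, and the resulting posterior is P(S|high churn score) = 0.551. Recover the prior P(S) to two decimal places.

P(S) = 0.38

In odds form, posterior odds = prior odds × likelihood ratio, so prior odds = posterior odds ÷ LR.
Posterior odds = 0.551/(1−0.551) = 1.2272. LR = 0.74/0.37 = 2.0000.
Prior odds = 1.2272/2.0000 = 0.6136, so P(S) = 0.6136/(1+0.6136) ≈ 0.38.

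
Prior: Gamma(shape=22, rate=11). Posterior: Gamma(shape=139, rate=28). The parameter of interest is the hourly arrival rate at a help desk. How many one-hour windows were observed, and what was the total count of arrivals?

n = 17 one-hour windows with total 117 arrivals

Gamma–Poisson conjugacy: posterior shape = α + Σxᵢ, posterior rate = β + n.
Matching: Σxᵢ = 139 − 22 = 117 and n = 28 − 11 = 17.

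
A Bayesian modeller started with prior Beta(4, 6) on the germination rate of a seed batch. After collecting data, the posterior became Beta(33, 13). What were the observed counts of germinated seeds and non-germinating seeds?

Under Beta–binomial conjugacy the posterior parameters are (α+s, β+f).
Match parameters: s=33−4=29, f=13−6=7.

29 germinated seeds and 7 non-germinating seeds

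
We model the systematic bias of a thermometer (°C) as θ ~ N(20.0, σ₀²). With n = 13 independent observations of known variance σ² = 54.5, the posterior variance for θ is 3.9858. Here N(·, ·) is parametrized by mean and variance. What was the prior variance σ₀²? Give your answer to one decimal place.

σ₀² = 80.9

For the Normal–Normal model with known σ², precisions add: τ_n = τ₀ + n/σ².
So 1/σ₀² = 1/3.9858 − 13/54.5 = 0.250891 − 0.238532 = 0.012359.
Hence σ₀² = 1/0.012359 ≈ 80.9.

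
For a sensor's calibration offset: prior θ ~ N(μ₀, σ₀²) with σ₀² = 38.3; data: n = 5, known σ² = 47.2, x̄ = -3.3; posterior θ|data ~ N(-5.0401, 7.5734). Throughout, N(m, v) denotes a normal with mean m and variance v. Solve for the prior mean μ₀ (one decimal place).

μ₀ = -12.1

The posterior mean is a precision-weighted average: μ_n = (τ₀μ₀ + τ_data·x̄)/(τ₀+τ_data), with τ₀=1/σ₀² and τ_data=n/σ².
Here τ₀ = 1/38.3 = 0.026110 and τ_data = 5/47.2 = 0.105932, so τ_n = 0.132042.
Rearranging for μ₀: μ₀ = (μ_n·τ_n − τ_data·x̄)/τ₀ = (-5.0401·0.132042 − 0.105932·-3.3) / 0.026110 = -0.315929/0.026110 ≈ -12.1.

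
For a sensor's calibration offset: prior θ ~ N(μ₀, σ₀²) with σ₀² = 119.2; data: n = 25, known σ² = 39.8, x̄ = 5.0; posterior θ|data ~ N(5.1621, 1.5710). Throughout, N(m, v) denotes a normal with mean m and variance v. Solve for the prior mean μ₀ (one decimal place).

μ₀ = 17.3

The posterior mean is a precision-weighted average: μ_n = (τ₀μ₀ + τ_data·x̄)/(τ₀+τ_data), with τ₀=1/σ₀² and τ_data=n/σ².
Here τ₀ = 1/119.2 = 0.008389 and τ_data = 25/39.8 = 0.628141, so τ_n = 0.636530.
Rearranging for μ₀: μ₀ = (μ_n·τ_n − τ_data·x̄)/τ₀ = (5.1621·0.636530 − 0.628141·5.0) / 0.008389 = 0.145127/0.008389 ≈ 17.3.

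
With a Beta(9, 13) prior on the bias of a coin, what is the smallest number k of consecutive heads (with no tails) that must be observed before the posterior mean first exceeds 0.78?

After k heads and 0 tails the posterior is Beta(9+k, 13), with mean (9+k)/(9+13+k).
Set (9+k)/(22+k) > 0.78 and solve: k > (0.78·22 − 9)/(1 − 0.78) = 37.091.
The smallest integer exceeding 37.091 is 38, and checking k=38: (47)/(60) = 0.7833 > 0.78.

k = 38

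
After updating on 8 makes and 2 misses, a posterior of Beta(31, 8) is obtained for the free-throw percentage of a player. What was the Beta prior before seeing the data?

Beta(23, 6)

A Beta(α, β) prior with s successes and f failures in binomial data gives a Beta(α+s, β+f) posterior.
So α = 31 − 8 = 23 and β = 8 − 2 = 6.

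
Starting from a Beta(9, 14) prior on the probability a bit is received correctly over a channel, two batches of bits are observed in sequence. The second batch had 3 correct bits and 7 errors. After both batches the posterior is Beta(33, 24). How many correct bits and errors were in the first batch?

21 correct bits and 3 errors

Because Beta–binomial updating is additive in the counts, the combined data contributed (α_post−α_prior, β_post−β_prior) successes and failures.
Total across both batches: 33−9=24 correct bits, 24−14=10 errors.
Subtract the second batch: 24−3=21 correct bits and 10−7=3 errors.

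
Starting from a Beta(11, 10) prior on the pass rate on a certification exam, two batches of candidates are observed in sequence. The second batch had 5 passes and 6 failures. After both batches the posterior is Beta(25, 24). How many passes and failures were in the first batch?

Because Beta–binomial updating is additive in the counts, the combined data contributed (α_post−α_prior, β_post−β_prior) successes and failures.
Total across both batches: 25−11=14 passes, 24−10=14 failures.
Subtract the second batch: 14−5=9 passes and 14−6=8 failures.

9 passes and 8 failures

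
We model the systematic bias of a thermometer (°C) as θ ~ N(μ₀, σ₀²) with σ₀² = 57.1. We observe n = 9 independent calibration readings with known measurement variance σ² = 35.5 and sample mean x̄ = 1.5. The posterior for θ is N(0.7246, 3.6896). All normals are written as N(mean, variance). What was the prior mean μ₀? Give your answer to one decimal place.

With known observation variance, the Normal–Normal posterior has precision τ_n = τ₀ + n/σ² and mean μ_n = (τ₀μ₀ + (n/σ²)x̄)/τ_n.
Here τ₀ = 1/57.1 = 0.017513 and τ_data = 9/35.5 = 0.253521, so τ_n = 0.271034.
Rearranging for μ₀: μ₀ = (μ_n·τ_n − τ_data·x̄)/τ₀ = (0.7246·0.271034 − 0.253521·1.5) / 0.017513 = -0.183890/0.017513 ≈ -10.5.

μ₀ = -10.5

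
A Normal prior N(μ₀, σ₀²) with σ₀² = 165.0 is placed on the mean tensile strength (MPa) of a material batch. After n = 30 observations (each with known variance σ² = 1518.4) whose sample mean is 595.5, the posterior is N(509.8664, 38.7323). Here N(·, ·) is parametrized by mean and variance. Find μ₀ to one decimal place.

μ₀ = 230.7

The posterior mean is a precision-weighted average: μ_n = (τ₀μ₀ + τ_data·x̄)/(τ₀+τ_data), with τ₀=1/σ₀² and τ_data=n/σ².
Here τ₀ = 1/165.0 = 0.006061 and τ_data = 30/1518.4 = 0.019758, so τ_n = 0.025819.
Rearranging for μ₀: μ₀ = (μ_n·τ_n − τ_data·x̄)/τ₀ = (509.8664·0.025819 − 0.019758·595.5) / 0.006061 = 1.398352/0.006061 ≈ 230.7.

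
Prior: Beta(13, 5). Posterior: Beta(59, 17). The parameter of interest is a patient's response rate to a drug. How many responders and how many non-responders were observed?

Under Beta–binomial conjugacy the posterior parameters are (α+s, β+f).
Match parameters: s=59−13=46, f=17−5=12.

46 responders and 12 non-responders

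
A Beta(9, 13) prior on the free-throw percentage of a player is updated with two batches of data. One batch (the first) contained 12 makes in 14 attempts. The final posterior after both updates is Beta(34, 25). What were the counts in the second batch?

Because Beta–binomial updating is additive in the counts, the combined data contributed (α_post−α_prior, β_post−β_prior) successes and failures.
Total across both batches: 34−9=25 makes, 25−13=12 misses.
Subtract the first batch: 25−12=13 makes and 12−2=10 misses.

13 makes and 10 misses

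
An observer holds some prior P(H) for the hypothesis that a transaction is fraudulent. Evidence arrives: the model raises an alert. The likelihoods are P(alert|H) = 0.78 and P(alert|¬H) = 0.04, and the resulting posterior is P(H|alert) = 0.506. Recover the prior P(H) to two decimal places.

P(H) = 0.05

In odds form, posterior odds = prior odds × likelihood ratio, so prior odds = posterior odds ÷ LR.
Posterior odds = 0.506/(1−0.506) = 1.0243. LR = 0.78/0.04 = 19.5000.
Prior odds = 1.0243/19.5000 = 0.0525, so P(H) = 0.0525/(1+0.0525) ≈ 0.05.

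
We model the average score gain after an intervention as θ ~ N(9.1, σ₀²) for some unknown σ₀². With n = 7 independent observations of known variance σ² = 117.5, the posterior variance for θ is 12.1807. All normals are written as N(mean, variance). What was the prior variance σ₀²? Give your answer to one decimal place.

σ₀² = 44.4

Posterior precision equals prior precision plus data precision: 1/σ_n² = 1/σ₀² + n/σ².
So 1/σ₀² = 1/12.1807 − 7/117.5 = 0.082097 − 0.059574 = 0.022523.
Hence σ₀² = 1/0.022523 ≈ 44.4.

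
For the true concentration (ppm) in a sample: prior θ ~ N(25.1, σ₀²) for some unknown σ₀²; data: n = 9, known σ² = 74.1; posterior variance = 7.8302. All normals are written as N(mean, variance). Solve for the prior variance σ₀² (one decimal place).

σ₀² = 159.9

For the Normal–Normal model with known σ², precisions add: τ_n = τ₀ + n/σ².
So 1/σ₀² = 1/7.8302 − 9/74.1 = 0.127711 − 0.121457 = 0.006254.
Hence σ₀² = 1/0.006254 ≈ 159.9.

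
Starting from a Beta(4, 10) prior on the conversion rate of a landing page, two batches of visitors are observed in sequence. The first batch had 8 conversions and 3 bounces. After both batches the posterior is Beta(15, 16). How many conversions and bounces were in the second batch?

3 conversions and 3 bounces

Sequential conjugate updates are equivalent to a single update on the pooled data, so total successes = posterior α − prior α and total failures = posterior β − prior β.
Total across both batches: 15−4=11 conversions, 16−10=6 bounces.
Subtract the first batch: 11−8=3 conversions and 6−3=3 bounces.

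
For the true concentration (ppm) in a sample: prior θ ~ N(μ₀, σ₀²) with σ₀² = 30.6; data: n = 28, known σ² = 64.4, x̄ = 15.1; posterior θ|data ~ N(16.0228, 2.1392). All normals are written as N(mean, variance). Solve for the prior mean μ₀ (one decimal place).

With known observation variance, the Normal–Normal posterior has precision τ_n = τ₀ + n/σ² and mean μ_n = (τ₀μ₀ + (n/σ²)x̄)/τ_n.
Here τ₀ = 1/30.6 = 0.032680 and τ_data = 28/64.4 = 0.434783, so τ_n = 0.467463.
Rearranging for μ₀: μ₀ = (μ_n·τ_n − τ_data·x̄)/τ₀ = (16.0228·0.467463 − 0.434783·15.1) / 0.032680 = 0.924843/0.032680 ≈ 28.3.

μ₀ = 28.3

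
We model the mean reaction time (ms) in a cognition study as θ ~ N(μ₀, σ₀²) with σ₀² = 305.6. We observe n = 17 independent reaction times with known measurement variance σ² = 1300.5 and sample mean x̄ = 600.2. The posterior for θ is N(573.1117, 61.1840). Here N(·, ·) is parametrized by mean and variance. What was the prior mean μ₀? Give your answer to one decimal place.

With known observation variance, the Normal–Normal posterior has precision τ_n = τ₀ + n/σ² and mean μ_n = (τ₀μ₀ + (n/σ²)x̄)/τ_n.
Here τ₀ = 1/305.6 = 0.003272 and τ_data = 17/1300.5 = 0.013072, so τ_n = 0.016344.
Rearranging for μ₀: μ₀ = (μ_n·τ_n − τ_data·x̄)/τ₀ = (573.1117·0.016344 − 0.013072·600.2) / 0.003272 = 1.521123/0.003272 ≈ 464.9.

μ₀ = 464.9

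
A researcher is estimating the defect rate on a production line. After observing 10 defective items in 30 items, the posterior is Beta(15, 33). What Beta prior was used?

Beta(5, 13)

A Beta(α, β) prior with s successes and f failures in binomial data gives a Beta(α+s, β+f) posterior.
So α = 15 − 10 = 5 and β = 33 − 20 = 13.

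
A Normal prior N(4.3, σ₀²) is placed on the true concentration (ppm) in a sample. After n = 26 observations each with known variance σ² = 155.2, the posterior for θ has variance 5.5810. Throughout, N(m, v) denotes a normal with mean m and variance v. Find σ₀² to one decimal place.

For the Normal–Normal model with known σ², precisions add: τ_n = τ₀ + n/σ².
So 1/σ₀² = 1/5.5810 − 26/155.2 = 0.179179 − 0.167526 = 0.011653.
Hence σ₀² = 1/0.011653 ≈ 85.8.

σ₀² = 85.8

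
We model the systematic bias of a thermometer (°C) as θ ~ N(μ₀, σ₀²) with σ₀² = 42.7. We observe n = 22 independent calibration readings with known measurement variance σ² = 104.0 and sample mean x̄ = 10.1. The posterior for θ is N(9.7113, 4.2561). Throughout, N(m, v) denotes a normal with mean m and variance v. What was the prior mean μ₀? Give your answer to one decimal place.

With known observation variance, the Normal–Normal posterior has precision τ_n = τ₀ + n/σ² and mean μ_n = (τ₀μ₀ + (n/σ²)x̄)/τ_n.
Here τ₀ = 1/42.7 = 0.023419 and τ_data = 22/104.0 = 0.211538, so τ_n = 0.234957.
Rearranging for μ₀: μ₀ = (μ_n·τ_n − τ_data·x̄)/τ₀ = (9.7113·0.234957 − 0.211538·10.1) / 0.023419 = 0.145204/0.023419 ≈ 6.2.

μ₀ = 6.2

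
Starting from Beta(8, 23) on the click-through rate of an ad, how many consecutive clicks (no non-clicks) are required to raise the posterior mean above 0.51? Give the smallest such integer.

k = 16

After k clicks and 0 non-clicks the posterior is Beta(8+k, 23), with mean (8+k)/(8+23+k).
Set (8+k)/(31+k) > 0.51 and solve: k > (0.51·31 − 8)/(1 − 0.51) = 15.939.
The smallest integer exceeding 15.939 is 16, and checking k=16: (24)/(47) = 0.5106 > 0.51.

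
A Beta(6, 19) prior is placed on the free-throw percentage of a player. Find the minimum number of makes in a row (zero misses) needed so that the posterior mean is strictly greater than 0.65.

After k makes and 0 misses the posterior is Beta(6+k, 19), with mean (6+k)/(6+19+k).
Set (6+k)/(25+k) > 0.65 and solve: k > (0.65·25 − 6)/(1 − 0.65) = 29.286.
The smallest integer exceeding 29.286 is 30.

k = 30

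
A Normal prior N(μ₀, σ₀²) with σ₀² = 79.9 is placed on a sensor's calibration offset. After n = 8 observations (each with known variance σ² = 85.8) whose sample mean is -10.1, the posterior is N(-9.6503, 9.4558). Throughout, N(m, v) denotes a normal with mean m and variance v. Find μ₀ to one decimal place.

The posterior mean is a precision-weighted average: μ_n = (τ₀μ₀ + τ_data·x̄)/(τ₀+τ_data), with τ₀=1/σ₀² and τ_data=n/σ².
Here τ₀ = 1/79.9 = 0.012516 and τ_data = 8/85.8 = 0.093240, so τ_n = 0.105756.
Rearranging for μ₀: μ₀ = (μ_n·τ_n − τ_data·x̄)/τ₀ = (-9.6503·0.105756 − 0.093240·-10.1) / 0.012516 = -0.078853/0.012516 ≈ -6.3.

μ₀ = -6.3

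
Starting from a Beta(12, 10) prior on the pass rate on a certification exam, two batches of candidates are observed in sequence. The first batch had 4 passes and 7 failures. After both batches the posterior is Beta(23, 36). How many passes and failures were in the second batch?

Sequential conjugate updates are equivalent to a single update on the pooled data, so total successes = posterior α − prior α and total failures = posterior β − prior β.
Total across both batches: 23−12=11 passes, 36−10=26 failures.
Subtract the first batch: 11−4=7 passes and 26−7=19 failures.

7 passes and 19 failures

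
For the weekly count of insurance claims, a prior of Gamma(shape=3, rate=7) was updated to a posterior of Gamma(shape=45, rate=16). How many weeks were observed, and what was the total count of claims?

n = 9 weeks with total 42 claims

Gamma–Poisson conjugacy: posterior shape = α + Σxᵢ, posterior rate = β + n.
Matching: Σxᵢ = 45 − 3 = 42 and n = 16 − 7 = 9.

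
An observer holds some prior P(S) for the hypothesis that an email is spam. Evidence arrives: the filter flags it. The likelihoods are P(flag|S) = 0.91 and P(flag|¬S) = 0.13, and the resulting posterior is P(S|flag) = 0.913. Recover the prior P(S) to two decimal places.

P(S) = 0.60

Bayes' rule in odds form gives O(S|E) = O(S)·[P(E|S)/P(E|¬S)], hence O(S) = O(S|E)/LR.
Posterior odds = 0.913/(1−0.913) = 10.4943. LR = 0.91/0.13 = 7.0000.
Prior odds = 10.4943/7.0000 = 1.4992, so P(S) = 1.4992/(1+1.4992) ≈ 0.60.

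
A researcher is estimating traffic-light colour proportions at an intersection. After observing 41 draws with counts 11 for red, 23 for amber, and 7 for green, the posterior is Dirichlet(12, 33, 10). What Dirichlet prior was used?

For a Dirichlet(α) prior with multinomial counts c, the posterior is Dirichlet(α + c) componentwise.
Subtract each count from the matching posterior parameter: 12−11=1, 33−23=10, 10−7=3.

Dirichlet(1, 10, 3)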